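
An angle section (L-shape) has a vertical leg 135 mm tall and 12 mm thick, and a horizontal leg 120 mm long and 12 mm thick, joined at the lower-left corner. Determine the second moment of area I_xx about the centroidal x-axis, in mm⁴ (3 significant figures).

I_xx ≈ 5.20 × 10⁶ mm⁴

Break the section into simple shapes (no overlaps), measuring from the bottom-left corner of the bounding box.
Vertical leg: 12 × 135, A = 1 620 mm², y = 67.5 mm, Ī = 2 460 375 mm⁴.
Horizontal leg (remainder): 108 × 12, A = 1 296 mm², y = 6 mm, Ī = 15 552 mm⁴.
Centroid: ȳ = ΣA·y / ΣA = 40.167 mm.
Transfer each piece to the centroidal x-axis using Ī + A·d² with d = y − 40.167:
  vertical leg: d = 27.333 mm → contributes +3 670 695 mm⁴
  horizontal leg (remainder): d = -34.167 mm → contributes +1 528 452 mm⁴
Total I = 5 199 147 mm⁴.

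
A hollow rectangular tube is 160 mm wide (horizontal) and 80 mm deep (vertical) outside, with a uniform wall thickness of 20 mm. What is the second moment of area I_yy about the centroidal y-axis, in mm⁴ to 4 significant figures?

Treat the section as a set of non-overlapping primitives; coordinates are from the bounding-box lower-left.
Outer rectangle: 160 × 80, A = 12 800 mm², x = 80 mm, Ī = 27 306 667 mm⁴.
Inner void (subtracted): 120 × 40, A = 4 800 mm², x = 80 mm, Ī = 5 760 000 mm⁴.
By symmetry the centroid is at mid-width, x̄ = 80 mm.
All pieces are centred on the centroidal y-axis, so I = ΣĪ (holes subtracted) = 21 546 667 mm⁴.

I_yy ≈ 2.155 × 10⁷ mm⁴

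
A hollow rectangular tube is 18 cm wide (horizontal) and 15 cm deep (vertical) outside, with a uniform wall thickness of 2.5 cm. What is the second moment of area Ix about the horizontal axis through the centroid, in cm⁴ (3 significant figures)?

Ix ≈ 3980 cm⁴

Treat the section as a set of non-overlapping primitives; coordinates are from the bounding-box lower-left.
Outer rectangle: 18 × 15, A = 270 cm², y = 7.5 cm, Ī = 5062.5 cm⁴.
Inner void (subtracted): 13 × 10, A = 130 cm², y = 7.5 cm, Ī = 1083.3 cm⁴.
By symmetry the centroid is at mid-height, ȳ = 7.5 cm.
All pieces are centred on the horizontal axis through the centroid, so I = ΣĪ (holes subtracted) = 3979.2 cm⁴.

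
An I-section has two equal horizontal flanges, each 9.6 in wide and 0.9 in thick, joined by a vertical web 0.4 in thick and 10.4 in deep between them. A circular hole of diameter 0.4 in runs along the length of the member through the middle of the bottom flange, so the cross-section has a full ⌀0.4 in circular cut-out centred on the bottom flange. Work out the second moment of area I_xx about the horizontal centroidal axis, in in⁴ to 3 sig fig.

I_xx ≈ 586 in⁴

Split into non-overlapping primitives; take the origin at the lower-left of the bounding box.
Bottom flange: 9.6 × 0.9, A = 8.64 in², y = 0.45 in, Ī = 0.5832 in⁴.
Web: 0.4 × 10.4, A = 4.16 in², y = 6.1 in, Ī = 37.495 in⁴.
Top flange: 9.6 × 0.9, A = 8.64 in², y = 11.75 in, Ī = 0.5832 in⁴.
Hole (subtracted): ⌀0.4, A = 0.12566 in², y = 0.45 in, Ī = 0.0012566 in⁴.
Centroid: ȳ = ΣA·y / ΣA = 6.1333 in.
Transfer each piece to the horizontal centroidal axis using Ī + A·d² with d = y − 6.1333:
  bottom flange: d = -5.6833 in → contributes +279.66 in⁴
  web: d = -0.033311 in → contributes +37.5 in⁴
  top flange: d = 5.6167 in → contributes +273.15 in⁴
  hole: d = -5.6833 in → contributes −4.0602 in⁴
Total I = 586.25 in⁴.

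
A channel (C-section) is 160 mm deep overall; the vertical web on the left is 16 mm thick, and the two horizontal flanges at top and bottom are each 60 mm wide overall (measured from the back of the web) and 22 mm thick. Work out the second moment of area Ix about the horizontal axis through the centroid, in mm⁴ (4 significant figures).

Ix ≈ 1.476 × 10⁷ mm⁴

Break the section into simple shapes (no overlaps), measuring from the bottom-left corner of the bounding box.
Web: 16 × 160, A = 2 560 mm², y = 80 mm, Ī = 5 461 333 mm⁴.
Top flange (beyond web): 44 × 22, A = 968 mm², y = 149 mm, Ī = 39042.7 mm⁴.
Bottom flange (beyond web): 44 × 22, A = 968 mm², y = 11 mm, Ī = 39042.7 mm⁴.
By symmetry the centroid is at mid-height, ȳ = 80 mm.
Transfer each piece to the horizontal axis through the centroid using Ī + A·d² with d = y − 80:
  web: d = 0 mm → contributes +5 461 333 mm⁴
  top flange (beyond web): d = 69 mm → contributes +4 647 691 mm⁴
  bottom flange (beyond web): d = -69 mm → contributes +4 647 691 mm⁴
Total I = 14 756 715 mm⁴.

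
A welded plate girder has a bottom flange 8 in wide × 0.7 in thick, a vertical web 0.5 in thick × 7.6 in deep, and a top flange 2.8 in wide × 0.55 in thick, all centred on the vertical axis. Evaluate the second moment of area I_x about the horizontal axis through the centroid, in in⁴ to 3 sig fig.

I_x ≈ 114 in⁴

Break the section into simple shapes (no overlaps), measuring from the bottom-left corner of the bounding box.
Bottom plate: 8 × 0.7, A = 5.6 in², y = 0.35 in, Ī = 0.22867 in⁴.
Web plate: 0.5 × 7.6, A = 3.8 in², y = 4.5 in, Ī = 18.291 in⁴.
Top plate: 2.8 × 0.55, A = 1.54 in², y = 8.575 in, Ī = 0.038821 in⁴.
Centroid: ȳ = ΣA·y / ΣA = 2.9493 in.
Transfer each piece to the horizontal axis through the centroid using Ī + A·d² with d = y − 2.9493:
  bottom plate: d = -2.5993 in → contributes +38.065 in⁴
  web plate: d = 1.5507 in → contributes +27.428 in⁴
  top plate: d = 5.6257 in → contributes +48.777 in⁴
Total I = 114.27 in⁴.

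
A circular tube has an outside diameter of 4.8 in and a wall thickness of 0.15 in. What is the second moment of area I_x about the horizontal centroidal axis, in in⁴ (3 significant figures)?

I_x ≈ 5.93 in⁴

Treat the section as a set of non-overlapping primitives; coordinates are from the bounding-box lower-left.
Outer circle: ⌀4.8, A = 18.096 in², y = 2.4 in, Ī = 26.058 in⁴.
Bore (subtracted): ⌀4.5, A = 15.904 in², y = 2.4 in, Ī = 20.129 in⁴.
By symmetry the centroid is at mid-height, ȳ = 2.4 in.
All pieces are centred on the horizontal centroidal axis, so I = ΣĪ (holes subtracted) = 5.9287 in⁴.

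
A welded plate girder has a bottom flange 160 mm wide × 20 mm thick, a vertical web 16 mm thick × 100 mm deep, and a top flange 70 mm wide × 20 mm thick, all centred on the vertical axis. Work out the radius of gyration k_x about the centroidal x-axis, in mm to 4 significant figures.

Split into non-overlapping primitives; take the origin at the lower-left of the bounding box.
Bottom plate: 160 × 20, A = 3 200 mm², y = 10 mm, Ī = 106 667 mm⁴.
Web plate: 16 × 100, A = 1 600 mm², y = 70 mm, Ī = 1 333 333 mm⁴.
Top plate: 70 × 20, A = 1 400 mm², y = 130 mm, Ī = 46666.7 mm⁴.
Centroid: ȳ = ΣA·y / ΣA = 52.5806 mm.
Transfer each piece to the centroidal x-axis using Ī + A·d² with d = y − 52.5806:
  bottom plate: d = -42.5806 mm → contributes +5 908 623 mm⁴
  web plate: d = 17.4194 mm → contributes +1 818 828 mm⁴
  top plate: d = 77.4194 mm → contributes +8 437 926 mm⁴
Total I = 16 165 376 mm⁴.
Radius of gyration: k = √(I/A) = √(16 165 376 / 6 200) = 51.0619 mm.

k_x ≈ 51.06 mm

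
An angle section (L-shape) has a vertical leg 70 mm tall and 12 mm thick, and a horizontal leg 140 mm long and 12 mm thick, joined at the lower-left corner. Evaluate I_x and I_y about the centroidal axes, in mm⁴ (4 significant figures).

I_x ≈ 8.181 × 10⁵ mm⁴, I_y ≈ 4.768 × 10⁶ mm⁴

Treat the section as a set of non-overlapping primitives; coordinates are from the bounding-box lower-left.
Vertical leg: 12 × 70, A = 840 mm², y = 35 mm, Ī = 343 000 mm⁴.
Horizontal leg (remainder): 128 × 12, A = 1 536 mm², y = 6 mm, Ī = 18 432 mm⁴.
Centroid: ȳ = ΣA·y / ΣA = 16.2525 mm.
Transfer each piece to the centroidal x-axis using Ī + A·d² with d = y − 16.2525:
  vertical leg: d = 18.7475 mm → contributes +638 233 mm⁴
  horizontal leg (remainder): d = -10.2525 mm → contributes +179 888 mm⁴
Total I = 818 120 mm⁴.
For the y-axis: x̄ = 51.2525 mm.
Repeating about the centroidal y-axis gives I_y = 4 768 080 mm⁴.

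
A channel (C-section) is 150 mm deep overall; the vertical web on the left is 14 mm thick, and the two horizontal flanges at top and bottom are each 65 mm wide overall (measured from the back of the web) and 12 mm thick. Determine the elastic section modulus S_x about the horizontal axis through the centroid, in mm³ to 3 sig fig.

S_x ≈ 1.30 × 10⁵ mm³

Decompose the section into non-overlapping parts with the origin at the bottom-left of its bounding rectangle.
Web: 14 × 150, A = 2 100 mm², y = 75 mm, Ī = 3 937 500 mm⁴.
Top flange (beyond web): 51 × 12, A = 612 mm², y = 144 mm, Ī = 7 344 mm⁴.
Bottom flange (beyond web): 51 × 12, A = 612 mm², y = 6 mm, Ī = 7 344 mm⁴.
By symmetry the centroid is at mid-height, ȳ = 75 mm.
Transfer each piece to the horizontal axis through the centroid using Ī + A·d² with d = y − 75:
  web: d = 0 mm → contributes +3 937 500 mm⁴
  top flange (beyond web): d = 69 mm → contributes +2 921 076 mm⁴
  bottom flange (beyond web): d = -69 mm → contributes +2 921 076 mm⁴
Total I = 9 779 652 mm⁴.
Extreme fibre distance c = 75 mm; S = I/c = 130 395 mm³.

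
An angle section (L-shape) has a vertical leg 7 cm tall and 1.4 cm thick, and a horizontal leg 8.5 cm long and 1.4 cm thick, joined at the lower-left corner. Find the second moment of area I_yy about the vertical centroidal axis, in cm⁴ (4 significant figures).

Treat the section as a set of non-overlapping primitives; coordinates are from the bounding-box lower-left.
Vertical leg: 1.4 × 7, A = 9.8 cm², x = 0.7 cm, Ī = 1.60067 cm⁴.
Horizontal leg (remainder): 7.1 × 1.4, A = 9.94 cm², x = 4.95 cm, Ī = 41.7563 cm⁴.
Centroid: x̄ = ΣA·x / ΣA = 2.84007 cm.
Transfer each piece to the vertical centroidal axis using Ī + A·d² with d = x − 2.84007:
  vertical leg: d = -2.14007 cm → contributes +46.4837 cm⁴
  horizontal leg (remainder): d = 2.10993 cm → contributes +86.0072 cm⁴
Total I = 132.491 cm⁴.

I_yy ≈ 132.5 cm⁴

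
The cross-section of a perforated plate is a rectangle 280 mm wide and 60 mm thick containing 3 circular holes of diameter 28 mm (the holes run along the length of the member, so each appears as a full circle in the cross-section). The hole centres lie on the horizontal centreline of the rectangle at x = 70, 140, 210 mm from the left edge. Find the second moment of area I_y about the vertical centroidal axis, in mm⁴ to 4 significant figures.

Treat the section as a set of non-overlapping primitives; coordinates are from the bounding-box lower-left.
Plate: 280 × 60, A = 16 800 mm², x = 140 mm, Ī = 109 760 000 mm⁴.
Hole 1 (subtracted): ⌀28, A = 615.752 mm², x = 70 mm, Ī = 30171.9 mm⁴.
Hole 2 (subtracted): ⌀28, A = 615.752 mm², x = 140 mm, Ī = 30171.9 mm⁴.
Hole 3 (subtracted): ⌀28, A = 615.752 mm², x = 210 mm, Ī = 30171.9 mm⁴.
By symmetry the centroid is at mid-width, x̄ = 140 mm.
Transfer each piece to the vertical centroidal axis using Ī + A·d² with d = x − 140:
  plate: d = 0 mm → contributes +109 760 000 mm⁴
  hole 1: d = -70 mm → contributes −3 047 357 mm⁴
  hole 2: d = 0 mm → contributes −30171.9 mm⁴
  hole 3: d = 70 mm → contributes −3 047 357 mm⁴
Total I = 103 635 113 mm⁴.

I_y ≈ 1.036 × 10⁸ mm⁴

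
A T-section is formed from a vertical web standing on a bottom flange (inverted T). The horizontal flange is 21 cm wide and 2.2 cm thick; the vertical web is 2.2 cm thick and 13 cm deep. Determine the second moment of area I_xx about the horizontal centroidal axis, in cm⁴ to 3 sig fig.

Break the section into simple shapes (no overlaps), measuring from the bottom-left corner of the bounding box.
Flange: 21 × 2.2, A = 46.2 cm², y = 1.1 cm, Ī = 18.634 cm⁴.
Web: 2.2 × 13, A = 28.6 cm², y = 8.7 cm, Ī = 402.78 cm⁴.
Centroid: ȳ = ΣA·y / ΣA = 4.0059 cm.
Transfer each piece to the horizontal centroidal axis using Ī + A·d² with d = y − 4.0059:
  flange: d = -2.9059 cm → contributes +408.75 cm⁴
  web: d = 4.6941 cm → contributes +1 033 cm⁴
Total I = 1441.7 cm⁴.

I_xx ≈ 1440 cm⁴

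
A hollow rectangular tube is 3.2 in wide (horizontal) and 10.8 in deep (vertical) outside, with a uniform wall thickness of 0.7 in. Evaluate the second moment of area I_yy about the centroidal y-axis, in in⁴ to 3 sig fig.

Break the section into simple shapes (no overlaps), measuring from the bottom-left corner of the bounding box.
Outer rectangle: 3.2 × 10.8, A = 34.56 in², x = 1.6 in, Ī = 29.491 in⁴.
Inner void (subtracted): 1.8 × 9.4, A = 16.92 in², x = 1.6 in, Ī = 4.5684 in⁴.
By symmetry the centroid is at mid-width, x̄ = 1.6 in.
All pieces are centred on the centroidal y-axis, so I = ΣĪ (holes subtracted) = 24.923 in⁴.

I_yy ≈ 24.9 in⁴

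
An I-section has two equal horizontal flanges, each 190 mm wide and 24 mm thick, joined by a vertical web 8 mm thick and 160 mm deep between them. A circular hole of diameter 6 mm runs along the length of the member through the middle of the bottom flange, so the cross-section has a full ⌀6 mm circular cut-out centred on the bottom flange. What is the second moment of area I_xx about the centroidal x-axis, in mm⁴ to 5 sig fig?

Break the section into simple shapes (no overlaps), measuring from the bottom-left corner of the bounding box.
Bottom flange: 190 × 24, A = 4 560 mm², y = 12 mm, Ī = 218 880 mm⁴.
Web: 8 × 160, A = 1 280 mm², y = 104 mm, Ī = 2 730 667 mm⁴.
Top flange: 190 × 24, A = 4 560 mm², y = 196 mm, Ī = 218 880 mm⁴.
Hole (subtracted): ⌀6, A = 28.27433 mm², y = 12 mm, Ī = 63.61725 mm⁴.
Centroid: ȳ = ΣA·y / ΣA = 104.2508 mm.
Transfer each piece to the centroidal x-axis using Ī + A·d² with d = y − 104.2508:
  bottom flange: d = -92.2508 mm → contributes +39 025 439 mm⁴
  web: d = -0.250801 mm → contributes +2 730 747 mm⁴
  top flange: d = 91.7492 mm → contributes +38 604 575 mm⁴
  hole: d = -92.2508 mm → contributes −240684.1 mm⁴
Total I = 80 120 077 mm⁴.

I_xx ≈ 8.0120 × 10⁷ mm⁴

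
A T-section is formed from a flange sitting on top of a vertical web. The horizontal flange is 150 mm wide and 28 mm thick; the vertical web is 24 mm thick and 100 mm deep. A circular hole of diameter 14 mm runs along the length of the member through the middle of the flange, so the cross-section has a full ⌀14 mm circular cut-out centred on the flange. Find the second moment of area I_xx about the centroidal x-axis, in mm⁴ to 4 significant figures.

I_xx ≈ 8.443 × 10⁶ mm⁴

Split into non-overlapping primitives; take the origin at the lower-left of the bounding box.
Flange: 150 × 28, A = 4 200 mm², y = 114 mm, Ī = 274 400 mm⁴.
Web: 24 × 100, A = 2 400 mm², y = 50 mm, Ī = 2 000 000 mm⁴.
Hole (subtracted): ⌀14, A = 153.938 mm², y = 114 mm, Ī = 1885.74 mm⁴.
Centroid: ȳ = ΣA·y / ΣA = 90.1715 mm.
Transfer each piece to the centroidal x-axis using Ī + A·d² with d = y − 90.1715:
  flange: d = 23.8285 mm → contributes +2 659 150 mm⁴
  web: d = -40.1715 mm → contributes +5 872 998 mm⁴
  hole: d = 23.8285 mm → contributes −89291.4 mm⁴
Total I = 8 442 856 mm⁴.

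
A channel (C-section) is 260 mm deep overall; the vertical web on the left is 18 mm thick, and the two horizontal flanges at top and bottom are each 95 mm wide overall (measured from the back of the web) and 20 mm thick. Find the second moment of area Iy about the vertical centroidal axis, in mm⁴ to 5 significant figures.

Iy ≈ 5.8392 × 10⁶ mm⁴

Split into non-overlapping primitives; take the origin at the lower-left of the bounding box.
Web: 18 × 260, A = 4 680 mm², x = 9 mm, Ī = 126 360 mm⁴.
Top flange (beyond web): 77 × 20, A = 1 540 mm², x = 56.5 mm, Ī = 760888.3 mm⁴.
Bottom flange (beyond web): 77 × 20, A = 1 540 mm², x = 56.5 mm, Ī = 760888.3 mm⁴.
Centroid: x̄ = ΣA·x / ΣA = 27.85309 mm.
Transfer each piece to the vertical centroidal axis using Ī + A·d² with d = x − 27.85309:
  web: d = -18.85309 mm → contributes +1 789 815 mm⁴
  top flange (beyond web): d = 28.64691 mm → contributes +2 024 682 mm⁴
  bottom flange (beyond web): d = 28.64691 mm → contributes +2 024 682 mm⁴
Total I = 5 839 179 mm⁴.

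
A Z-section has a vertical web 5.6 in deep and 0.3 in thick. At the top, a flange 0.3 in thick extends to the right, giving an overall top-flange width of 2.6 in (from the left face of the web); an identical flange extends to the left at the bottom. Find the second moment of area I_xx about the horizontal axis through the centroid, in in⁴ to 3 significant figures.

I_xx ≈ 14.1 in⁴

Treat the section as a set of non-overlapping primitives; coordinates are from the bounding-box lower-left.
Web: 0.3 × 5.6, A = 1.68 in², y = 2.8 in, Ī = 4.3904 in⁴.
Top flange (beyond web): 2.3 × 0.3, A = 0.69 in², y = 5.45 in, Ī = 0.005175 in⁴.
Bottom flange (beyond web): 2.3 × 0.3, A = 0.69 in², y = 0.15 in, Ī = 0.005175 in⁴.
Centroid: ȳ = ΣA·y / ΣA = 2.8 in.
Transfer each piece to the horizontal axis through the centroid using Ī + A·d² with d = y − 2.8:
  web: d = 0 in → contributes +4.3904 in⁴
  top flange (beyond web): d = 2.65 in → contributes +4.8507 in⁴
  bottom flange (beyond web): d = -2.65 in → contributes +4.8507 in⁴
Total I = 14.092 in⁴.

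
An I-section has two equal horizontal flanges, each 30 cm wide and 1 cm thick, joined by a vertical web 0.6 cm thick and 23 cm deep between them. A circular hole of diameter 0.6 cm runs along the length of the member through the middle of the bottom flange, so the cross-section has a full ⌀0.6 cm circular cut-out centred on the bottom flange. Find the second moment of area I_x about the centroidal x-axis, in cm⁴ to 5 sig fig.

Break the section into simple shapes (no overlaps), measuring from the bottom-left corner of the bounding box.
Bottom flange: 30 × 1, A = 30 cm², y = 0.5 cm, Ī = 2.5 cm⁴.
Web: 0.6 × 23, A = 13.8 cm², y = 12.5 cm, Ī = 608.35 cm⁴.
Top flange: 30 × 1, A = 30 cm², y = 24.5 cm, Ī = 2.5 cm⁴.
Hole (subtracted): ⌀0.6, A = 0.2827433 cm², y = 0.5 cm, Ī = 0.006361725 cm⁴.
Centroid: ȳ = ΣA·y / ΣA = 12.54615 cm.
Transfer each piece to the centroidal x-axis using Ī + A·d² with d = y − 12.54615:
  bottom flange: d = -12.04615 cm → contributes +4355.793 cm⁴
  web: d = -0.04615134 cm → contributes +608.3794 cm⁴
  top flange: d = 11.95385 cm → contributes +4289.335 cm⁴
  hole: d = -12.04615 cm → contributes −41.03518 cm⁴
Total I = 9212.472 cm⁴.

I_x ≈ 9212.5 cm⁴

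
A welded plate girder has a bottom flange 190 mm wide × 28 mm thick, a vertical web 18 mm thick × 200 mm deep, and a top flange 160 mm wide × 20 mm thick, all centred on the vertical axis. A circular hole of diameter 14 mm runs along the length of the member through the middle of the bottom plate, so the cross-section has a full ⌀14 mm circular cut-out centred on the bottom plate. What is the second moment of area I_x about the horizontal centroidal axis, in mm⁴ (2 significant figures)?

I_x ≈ 1.1 × 10⁸ mm⁴

Decompose the section into non-overlapping parts with the origin at the bottom-left of its bounding rectangle.
Bottom plate: 190 × 28, A = 5 320 mm², y = 14 mm, Ī = 347 573 mm⁴.
Web plate: 18 × 200, A = 3 600 mm², y = 128 mm, Ī = 12 000 000 mm⁴.
Top plate: 160 × 20, A = 3 200 mm², y = 238 mm, Ī = 106 667 mm⁴.
Hole (subtracted): ⌀14, A = 153.9 mm², y = 14 mm, Ī = 1 886 mm⁴.
Centroid: ȳ = ΣA·y / ΣA = 108.2 mm.
Transfer each piece to the horizontal centroidal axis using Ī + A·d² with d = y − 108.2:
  bottom plate: d = -94.2 mm → contributes +47 555 084 mm⁴
  web plate: d = 19.8 mm → contributes +13 411 380 mm⁴
  top plate: d = 129.8 mm → contributes +54 020 605 mm⁴
  hole: d = -94.2 mm → contributes −1 367 869 mm⁴
Total I = 113 619 200 mm⁴.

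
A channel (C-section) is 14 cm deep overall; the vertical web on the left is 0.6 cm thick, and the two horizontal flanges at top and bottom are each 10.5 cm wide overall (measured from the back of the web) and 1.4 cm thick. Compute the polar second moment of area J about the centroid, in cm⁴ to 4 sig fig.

Split into non-overlapping primitives; take the origin at the lower-left of the bounding box.
Web: 0.6 × 14, A = 8.4 cm², y = 7 cm, Ī = 137.2 cm⁴.
Top flange (beyond web): 9.9 × 1.4, A = 13.86 cm², y = 13.3 cm, Ī = 2.2638 cm⁴.
Bottom flange (beyond web): 9.9 × 1.4, A = 13.86 cm², y = 0.7 cm, Ī = 2.2638 cm⁴.
By symmetry the centroid is at mid-height, ȳ = 7 cm.
Transfer each piece to the centroidal x-axis using Ī + A·d² with d = y − 7:
  web: d = 0 cm → contributes +137.2 cm⁴
  top flange (beyond web): d = 6.3 cm → contributes +552.367 cm⁴
  bottom flange (beyond web): d = -6.3 cm → contributes +552.367 cm⁴
Total I = 1241.93 cm⁴.
For the y-axis: x̄ = 4.32907 cm.
Repeating about the centroidal y-axis gives I_y = 404.337 cm⁴.
Polar second moment: J = I_x + I_y = 1646.27 cm⁴.

J ≈ 1646 cm⁴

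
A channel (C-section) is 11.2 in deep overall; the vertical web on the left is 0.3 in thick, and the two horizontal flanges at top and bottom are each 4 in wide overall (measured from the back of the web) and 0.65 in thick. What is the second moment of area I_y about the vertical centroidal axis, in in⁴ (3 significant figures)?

Treat the section as a set of non-overlapping primitives; coordinates are from the bounding-box lower-left.
Web: 0.3 × 11.2, A = 3.36 in², x = 0.15 in, Ī = 0.0252 in⁴.
Top flange (beyond web): 3.7 × 0.65, A = 2.405 in², x = 2.15 in, Ī = 2.7437 in⁴.
Bottom flange (beyond web): 3.7 × 0.65, A = 2.405 in², x = 2.15 in, Ī = 2.7437 in⁴.
Centroid: x̄ = ΣA·x / ΣA = 1.3275 in.
Transfer each piece to the vertical centroidal axis using Ī + A·d² with d = x − 1.3275:
  web: d = -1.1775 in → contributes +4.6837 in⁴
  top flange (beyond web): d = 0.82252 in → contributes +4.3708 in⁴
  bottom flange (beyond web): d = 0.82252 in → contributes +4.3708 in⁴
Total I = 13.425 in⁴.

I_y ≈ 13.4 in⁴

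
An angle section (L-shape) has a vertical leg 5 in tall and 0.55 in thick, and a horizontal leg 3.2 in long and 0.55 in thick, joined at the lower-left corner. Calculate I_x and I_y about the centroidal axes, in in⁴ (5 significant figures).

Decompose the section into non-overlapping parts with the origin at the bottom-left of its bounding rectangle.
Vertical leg: 0.55 × 5, A = 2.75 in², y = 2.5 in, Ī = 5.729167 in⁴.
Horizontal leg (remainder): 2.65 × 0.55, A = 1.4575 in², y = 0.275 in, Ī = 0.03674115 in⁴.
Centroid: ȳ = ΣA·y / ΣA = 1.729248 in.
Transfer each piece to the centroidal x-axis using Ī + A·d² with d = y − 1.729248:
  vertical leg: d = 0.7707516 in → contributes +7.362826 in⁴
  horizontal leg (remainder): d = -1.454248 in → contributes +3.119118 in⁴
Total I = 10.48194 in⁴.
For the y-axis: x̄ = 0.8292484 in.
Repeating about the centroidal y-axis gives I_y = 3.360957 in⁴.

I_x ≈ 10.482 in⁴, I_y ≈ 3.3610 in⁴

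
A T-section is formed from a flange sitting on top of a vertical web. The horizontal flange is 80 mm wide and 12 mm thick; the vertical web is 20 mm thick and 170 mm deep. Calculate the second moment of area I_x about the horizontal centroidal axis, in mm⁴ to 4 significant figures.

Treat the section as a set of non-overlapping primitives; coordinates are from the bounding-box lower-left.
Flange: 80 × 12, A = 960 mm², y = 176 mm, Ī = 11 520 mm⁴.
Web: 20 × 170, A = 3 400 mm², y = 85 mm, Ī = 8 188 333 mm⁴.
Centroid: ȳ = ΣA·y / ΣA = 105.037 mm.
Transfer each piece to the horizontal centroidal axis using Ī + A·d² with d = y − 105.037:
  flange: d = 70.9633 mm → contributes +4 845 879 mm⁴
  web: d = -20.0367 mm → contributes +9 553 329 mm⁴
Total I = 14 399 207 mm⁴.

I_x ≈ 1.440 × 10⁷ mm⁴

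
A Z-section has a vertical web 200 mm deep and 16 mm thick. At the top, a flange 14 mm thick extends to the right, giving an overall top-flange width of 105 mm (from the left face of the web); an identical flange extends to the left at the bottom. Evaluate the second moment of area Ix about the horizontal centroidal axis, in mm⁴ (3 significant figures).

Split into non-overlapping primitives; take the origin at the lower-left of the bounding box.
Web: 16 × 200, A = 3 200 mm², y = 100 mm, Ī = 10 666 667 mm⁴.
Top flange (beyond web): 89 × 14, A = 1 246 mm², y = 193 mm, Ī = 20 351 mm⁴.
Bottom flange (beyond web): 89 × 14, A = 1 246 mm², y = 7 mm, Ī = 20 351 mm⁴.
Centroid: ȳ = ΣA·y / ΣA = 100 mm.
Transfer each piece to the horizontal centroidal axis using Ī + A·d² with d = y − 100:
  web: d = 0 mm → contributes +10 666 667 mm⁴
  top flange (beyond web): d = 93 mm → contributes +10 797 005 mm⁴
  bottom flange (beyond web): d = -93 mm → contributes +10 797 005 mm⁴
Total I = 32 260 677 mm⁴.

Ix ≈ 3.23 × 10⁷ mm⁴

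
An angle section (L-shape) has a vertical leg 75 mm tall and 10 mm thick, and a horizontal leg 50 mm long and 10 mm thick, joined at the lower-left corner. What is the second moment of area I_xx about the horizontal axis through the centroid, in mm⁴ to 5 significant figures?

Break the section into simple shapes (no overlaps), measuring from the bottom-left corner of the bounding box.
Vertical leg: 10 × 75, A = 750 mm², y = 37.5 mm, Ī = 351562.5 mm⁴.
Horizontal leg (remainder): 40 × 10, A = 400 mm², y = 5 mm, Ī = 3333.333 mm⁴.
Centroid: ȳ = ΣA·y / ΣA = 26.19565 mm.
Transfer each piece to the horizontal axis through the centroid using Ī + A·d² with d = y − 26.19565:
  vertical leg: d = 11.30435 mm → contributes +447403.7 mm⁴
  horizontal leg (remainder): d = -21.19565 mm → contributes +183035.6 mm⁴
Total I = 630439.3 mm⁴.

I_xx ≈ 6.3044 × 10⁵ mm⁴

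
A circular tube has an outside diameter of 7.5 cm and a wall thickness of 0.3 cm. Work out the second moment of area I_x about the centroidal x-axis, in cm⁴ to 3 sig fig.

Break the section into simple shapes (no overlaps), measuring from the bottom-left corner of the bounding box.
Outer circle: ⌀7.5, A = 44.179 cm², y = 3.75 cm, Ī = 155.32 cm⁴.
Bore (subtracted): ⌀6.9, A = 37.393 cm², y = 3.75 cm, Ī = 111.27 cm⁴.
By symmetry the centroid is at mid-height, ȳ = 3.75 cm.
All pieces are centred on the centroidal x-axis, so I = ΣĪ (holes subtracted) = 44.049 cm⁴.

I_x ≈ 44.0 cm⁴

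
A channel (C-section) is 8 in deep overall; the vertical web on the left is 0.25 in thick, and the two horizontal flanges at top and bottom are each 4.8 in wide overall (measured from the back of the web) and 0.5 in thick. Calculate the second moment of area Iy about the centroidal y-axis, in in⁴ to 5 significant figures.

Iy ≈ 15.863 in⁴

Decompose the section into non-overlapping parts with the origin at the bottom-left of its bounding rectangle.
Web: 0.25 × 8, A = 2 in², x = 0.125 in, Ī = 0.01041667 in⁴.
Top flange (beyond web): 4.55 × 0.5, A = 2.275 in², x = 2.525 in, Ī = 3.924849 in⁴.
Bottom flange (beyond web): 4.55 × 0.5, A = 2.275 in², x = 2.525 in, Ī = 3.924849 in⁴.
Centroid: x̄ = ΣA·x / ΣA = 1.792176 in.
Transfer each piece to the centroidal y-axis using Ī + A·d² with d = x − 1.792176:
  web: d = -1.667176 in → contributes +5.569365 in⁴
  top flange (beyond web): d = 0.7328244 in → contributes +5.146596 in⁴
  bottom flange (beyond web): d = 0.7328244 in → contributes +5.146596 in⁴
Total I = 15.86256 in⁴.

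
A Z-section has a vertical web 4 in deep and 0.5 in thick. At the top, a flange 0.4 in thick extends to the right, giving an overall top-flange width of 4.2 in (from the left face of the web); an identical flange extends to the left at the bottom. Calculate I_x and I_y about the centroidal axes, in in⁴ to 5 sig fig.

I_x ≈ 12.297 in⁴, I_y ≈ 16.472 in⁴

Split into non-overlapping primitives; take the origin at the lower-left of the bounding box.
Web: 0.5 × 4, A = 2 in², y = 2 in, Ī = 2.666667 in⁴.
Top flange (beyond web): 3.7 × 0.4, A = 1.48 in², y = 3.8 in, Ī = 0.01973333 in⁴.
Bottom flange (beyond web): 3.7 × 0.4, A = 1.48 in², y = 0.2 in, Ī = 0.01973333 in⁴.
Centroid: ȳ = ΣA·y / ΣA = 2 in.
Transfer each piece to the centroidal x-axis using Ī + A·d² with d = y − 2:
  web: d = 0 in → contributes +2.666667 in⁴
  top flange (beyond web): d = 1.8 in → contributes +4.814933 in⁴
  bottom flange (beyond web): d = -1.8 in → contributes +4.814933 in⁴
Total I = 12.29653 in⁴.
For the y-axis: x̄ = 3.95 in.
Repeating about the centroidal y-axis gives I_y = 16.47213 in⁴.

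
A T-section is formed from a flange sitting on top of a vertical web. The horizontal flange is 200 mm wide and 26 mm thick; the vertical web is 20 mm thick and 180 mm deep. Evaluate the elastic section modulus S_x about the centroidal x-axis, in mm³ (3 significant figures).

Break the section into simple shapes (no overlaps), measuring from the bottom-left corner of the bounding box.
Flange: 200 × 26, A = 5 200 mm², y = 193 mm, Ī = 292 933 mm⁴.
Web: 20 × 180, A = 3 600 mm², y = 90 mm, Ī = 9 720 000 mm⁴.
Centroid: ȳ = ΣA·y / ΣA = 150.86 mm.
Transfer each piece to the centroidal x-axis using Ī + A·d² with d = y − 150.86:
  flange: d = 42.136 mm → contributes +9 525 394 mm⁴
  web: d = -60.864 mm → contributes +23 055 776 mm⁴
Total I = 32 581 170 mm⁴.
Extreme fibre distance c = 150.86 mm; S = I/c = 215 964 mm³.

S_x ≈ 2.16 × 10⁵ mm³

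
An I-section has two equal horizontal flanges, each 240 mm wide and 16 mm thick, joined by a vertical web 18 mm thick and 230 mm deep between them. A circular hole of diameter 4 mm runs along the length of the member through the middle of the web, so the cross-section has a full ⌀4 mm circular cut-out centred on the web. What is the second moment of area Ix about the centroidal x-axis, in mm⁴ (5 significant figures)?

Split into non-overlapping primitives; take the origin at the lower-left of the bounding box.
Bottom flange: 240 × 16, A = 3 840 mm², y = 8 mm, Ī = 81 920 mm⁴.
Web: 18 × 230, A = 4 140 mm², y = 131 mm, Ī = 18 250 500 mm⁴.
Top flange: 240 × 16, A = 3 840 mm², y = 254 mm, Ī = 81 920 mm⁴.
Hole (subtracted): ⌀4, A = 12.56637 mm², y = 131 mm, Ī = 12.56637 mm⁴.
By symmetry the centroid is at mid-height, ȳ = 131 mm.
Transfer each piece to the centroidal x-axis using Ī + A·d² with d = y − 131:
  bottom flange: d = -123 mm → contributes +58 177 280 mm⁴
  web: d = 0 mm → contributes +18 250 500 mm⁴
  top flange: d = 123 mm → contributes +58 177 280 mm⁴
  hole: d = 0 mm → contributes −12.56637 mm⁴
Total I = 134 605 047 mm⁴.

Ix ≈ 1.3461 × 10⁸ mm⁴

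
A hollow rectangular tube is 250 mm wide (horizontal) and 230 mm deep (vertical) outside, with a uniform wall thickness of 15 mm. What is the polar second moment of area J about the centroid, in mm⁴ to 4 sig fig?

Split into non-overlapping primitives; take the origin at the lower-left of the bounding box.
Outer rectangle: 250 × 230, A = 57 500 mm², y = 115 mm, Ī = 253 479 167 mm⁴.
Inner void (subtracted): 220 × 200, A = 44 000 mm², y = 115 mm, Ī = 146 666 667 mm⁴.
By symmetry the centroid is at mid-height, ȳ = 115 mm.
All pieces are centred on the centroidal x-axis, so I = ΣĪ (holes subtracted) = 106 812 500 mm⁴.
Repeating about the centroidal y-axis gives I_y = 122 012 500 mm⁴.
Polar second moment: J = I_x + I_y = 228 825 000 mm⁴.

J ≈ 2.288 × 10⁸ mm⁴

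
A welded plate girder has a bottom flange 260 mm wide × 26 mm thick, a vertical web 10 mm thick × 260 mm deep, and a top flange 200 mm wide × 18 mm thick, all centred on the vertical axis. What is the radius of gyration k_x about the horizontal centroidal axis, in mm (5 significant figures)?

Treat the section as a set of non-overlapping primitives; coordinates are from the bounding-box lower-left.
Bottom plate: 260 × 26, A = 6 760 mm², y = 13 mm, Ī = 380813.3 mm⁴.
Web plate: 10 × 260, A = 2 600 mm², y = 156 mm, Ī = 14 646 667 mm⁴.
Top plate: 200 × 18, A = 3 600 mm², y = 295 mm, Ī = 97 200 mm⁴.
Centroid: ȳ = ΣA·y / ΣA = 120.0216 mm.
Transfer each piece to the horizontal centroidal axis using Ī + A·d² with d = y − 120.0216:
  bottom plate: d = -107.0216 mm → contributes +77 807 311 mm⁴
  web plate: d = 35.9784 mm → contributes +18 012 223 mm⁴
  top plate: d = 174.9784 mm → contributes +110 319 979 mm⁴
Total I = 206 139 514 mm⁴.
Radius of gyration: k = √(I/A) = √(206 139 514 / 12 960) = 126.1183 mm.

k_x ≈ 126.12 mm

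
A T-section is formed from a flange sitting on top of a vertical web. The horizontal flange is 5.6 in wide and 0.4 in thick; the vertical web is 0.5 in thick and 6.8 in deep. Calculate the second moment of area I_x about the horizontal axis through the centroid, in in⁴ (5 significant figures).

I_x ≈ 30.632 in⁴

Treat the section as a set of non-overlapping primitives; coordinates are from the bounding-box lower-left.
Flange: 5.6 × 0.4, A = 2.24 in², y = 7 in, Ī = 0.02986667 in⁴.
Web: 0.5 × 6.8, A = 3.4 in², y = 3.4 in, Ī = 13.10133 in⁴.
Centroid: ȳ = ΣA·y / ΣA = 4.829787 in.
Transfer each piece to the horizontal axis through the centroid using Ī + A·d² with d = y − 4.829787:
  flange: d = 2.170213 in → contributes +10.57987 in⁴
  web: d = -1.429787 in → contributes +20.05192 in⁴
Total I = 30.6318 in⁴.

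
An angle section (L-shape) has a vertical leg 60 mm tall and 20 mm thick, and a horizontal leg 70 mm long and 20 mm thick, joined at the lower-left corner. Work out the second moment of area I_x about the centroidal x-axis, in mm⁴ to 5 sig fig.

Break the section into simple shapes (no overlaps), measuring from the bottom-left corner of the bounding box.
Vertical leg: 20 × 60, A = 1 200 mm², y = 30 mm, Ī = 360 000 mm⁴.
Horizontal leg (remainder): 50 × 20, A = 1 000 mm², y = 10 mm, Ī = 33333.33 mm⁴.
Centroid: ȳ = ΣA·y / ΣA = 20.90909 mm.
Transfer each piece to the centroidal x-axis using Ī + A·d² with d = y − 20.90909:
  vertical leg: d = 9.090909 mm → contributes +459173.6 mm⁴
  horizontal leg (remainder): d = -10.90909 mm → contributes +152341.6 mm⁴
Total I = 611515.2 mm⁴.

I_x ≈ 6.1152 × 10⁵ mm⁴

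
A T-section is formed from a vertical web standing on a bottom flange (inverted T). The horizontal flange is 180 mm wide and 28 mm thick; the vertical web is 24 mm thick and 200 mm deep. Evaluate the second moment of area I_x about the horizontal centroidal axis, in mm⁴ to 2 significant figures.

Decompose the section into non-overlapping parts with the origin at the bottom-left of its bounding rectangle.
Flange: 180 × 28, A = 5 040 mm², y = 14 mm, Ī = 329 280 mm⁴.
Web: 24 × 200, A = 4 800 mm², y = 128 mm, Ī = 16 000 000 mm⁴.
Centroid: ȳ = ΣA·y / ΣA = 69.61 mm.
Transfer each piece to the horizontal centroidal axis using Ī + A·d² with d = y − 69.61:
  flange: d = -55.61 mm → contributes +15 915 203 mm⁴
  web: d = 58.39 mm → contributes +32 365 219 mm⁴
Total I = 48 280 421 mm⁴.

I_x ≈ 4.8 × 10⁷ mm⁴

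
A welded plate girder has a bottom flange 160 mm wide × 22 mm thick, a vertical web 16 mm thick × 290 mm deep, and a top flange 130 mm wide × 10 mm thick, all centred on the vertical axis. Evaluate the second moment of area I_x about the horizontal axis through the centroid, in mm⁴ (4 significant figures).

I_x ≈ 1.343 × 10⁸ mm⁴

Treat the section as a set of non-overlapping primitives; coordinates are from the bounding-box lower-left.
Bottom plate: 160 × 22, A = 3 520 mm², y = 11 mm, Ī = 141 973 mm⁴.
Web plate: 16 × 290, A = 4 640 mm², y = 167 mm, Ī = 32 518 667 mm⁴.
Top plate: 130 × 10, A = 1 300 mm², y = 317 mm, Ī = 10833.3 mm⁴.
Centroid: ȳ = ΣA·y / ΣA = 129.567 mm.
Transfer each piece to the horizontal axis through the centroid using Ī + A·d² with d = y − 129.567:
  bottom plate: d = -118.567 mm → contributes +49 626 266 mm⁴
  web plate: d = 37.4334 mm → contributes +39 020 512 mm⁴
  top plate: d = 187.433 mm → contributes +45 681 498 mm⁴
Total I = 134 328 276 mm⁴.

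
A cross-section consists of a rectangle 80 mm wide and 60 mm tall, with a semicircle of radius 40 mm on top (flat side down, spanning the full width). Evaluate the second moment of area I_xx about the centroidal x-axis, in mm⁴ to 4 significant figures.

I_xx ≈ 5.361 × 10⁶ mm⁴

Treat the section as a set of non-overlapping primitives; coordinates are from the bounding-box lower-left.
Rectangular body: 80 × 60, A = 4 800 mm², y = 30 mm, Ī = 1 440 000 mm⁴.
Semicircular cap: semicircle r = 40, A = 2513.27 mm², y = 76.9765 mm, Ī = 280 978 mm⁴.
Centroid: ȳ = ΣA·y / ΣA = 46.1439 mm.
Transfer each piece to the centroidal x-axis using Ī + A·d² with d = y − 46.1439:
  rectangular body: d = -16.1439 mm → contributes +2 691 005 mm⁴
  semicircular cap: d = 30.8326 mm → contributes +2 670 222 mm⁴
Total I = 5 361 227 mm⁴.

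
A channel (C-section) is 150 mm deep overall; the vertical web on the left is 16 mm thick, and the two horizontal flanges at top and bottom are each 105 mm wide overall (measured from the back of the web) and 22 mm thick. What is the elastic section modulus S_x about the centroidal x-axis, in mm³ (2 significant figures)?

Treat the section as a set of non-overlapping primitives; coordinates are from the bounding-box lower-left.
Web: 16 × 150, A = 2 400 mm², y = 75 mm, Ī = 4 500 000 mm⁴.
Top flange (beyond web): 89 × 22, A = 1 958 mm², y = 139 mm, Ī = 78 973 mm⁴.
Bottom flange (beyond web): 89 × 22, A = 1 958 mm², y = 11 mm, Ī = 78 973 mm⁴.
By symmetry the centroid is at mid-height, ȳ = 75 mm.
Transfer each piece to the centroidal x-axis using Ī + A·d² with d = y − 75:
  web: d = 0 mm → contributes +4 500 000 mm⁴
  top flange (beyond web): d = 64 mm → contributes +8 098 941 mm⁴
  bottom flange (beyond web): d = -64 mm → contributes +8 098 941 mm⁴
Total I = 20 697 881 mm⁴.
Extreme fibre distance c = 75 mm; S = I/c = 275 972 mm³.

S_x ≈ 2.8 × 10⁵ mm³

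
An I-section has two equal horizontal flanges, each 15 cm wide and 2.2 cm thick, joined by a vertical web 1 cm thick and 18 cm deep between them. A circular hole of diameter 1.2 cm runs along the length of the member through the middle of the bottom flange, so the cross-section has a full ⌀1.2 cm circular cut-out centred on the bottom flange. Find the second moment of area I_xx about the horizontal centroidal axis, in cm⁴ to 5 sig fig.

Treat the section as a set of non-overlapping primitives; coordinates are from the bounding-box lower-left.
Bottom flange: 15 × 2.2, A = 33 cm², y = 1.1 cm, Ī = 13.31 cm⁴.
Web: 1 × 18, A = 18 cm², y = 11.2 cm, Ī = 486 cm⁴.
Top flange: 15 × 2.2, A = 33 cm², y = 21.3 cm, Ī = 13.31 cm⁴.
Hole (subtracted): ⌀1.2, A = 1.130973 cm², y = 1.1 cm, Ī = 0.1017876 cm⁴.
Centroid: ȳ = ΣA·y / ΣA = 11.33784 cm.
Transfer each piece to the horizontal centroidal axis using Ī + A·d² with d = y − 11.33784:
  bottom flange: d = -10.23784 cm → contributes +3472.152 cm⁴
  web: d = -0.137842 cm → contributes +486.342 cm⁴
  top flange: d = 9.962158 cm → contributes +3288.382 cm⁴
  hole: d = -10.23784 cm → contributes −118.643 cm⁴
Total I = 7128.233 cm⁴.

I_xx ≈ 7128.2 cm⁴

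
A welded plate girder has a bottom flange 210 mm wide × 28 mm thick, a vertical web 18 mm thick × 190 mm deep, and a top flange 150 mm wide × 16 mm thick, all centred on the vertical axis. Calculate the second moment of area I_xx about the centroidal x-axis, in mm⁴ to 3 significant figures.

I_xx ≈ 9.28 × 10⁷ mm⁴

Break the section into simple shapes (no overlaps), measuring from the bottom-left corner of the bounding box.
Bottom plate: 210 × 28, A = 5 880 mm², y = 14 mm, Ī = 384 160 mm⁴.
Web plate: 18 × 190, A = 3 420 mm², y = 123 mm, Ī = 10 288 500 mm⁴.
Top plate: 150 × 16, A = 2 400 mm², y = 226 mm, Ī = 51 200 mm⁴.
Centroid: ȳ = ΣA·y / ΣA = 89.349 mm.
Transfer each piece to the centroidal x-axis using Ī + A·d² with d = y − 89.349:
  bottom plate: d = -75.349 mm → contributes +33 767 444 mm⁴
  web plate: d = 33.651 mm → contributes +14 161 338 mm⁴
  top plate: d = 136.65 mm → contributes +44 867 775 mm⁴
Total I = 92 796 557 mm⁴.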